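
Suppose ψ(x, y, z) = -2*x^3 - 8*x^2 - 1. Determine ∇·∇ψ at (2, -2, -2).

-40

∂²ψ/∂x² = -4*(3*x + 4)
∂²ψ/∂y² = 0
∂²ψ/∂z² = 0
∇²ψ = -12*x - 16
At (2, -2, -2): -40.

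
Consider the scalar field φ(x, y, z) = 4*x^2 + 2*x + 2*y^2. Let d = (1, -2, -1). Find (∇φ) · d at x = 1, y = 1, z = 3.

∂φ/∂x = 8*x + 2
∂φ/∂y = 4*y
∂φ/∂z = 0
∇φ at (1, 1, 3) = (10, 4, 0)
∇φ · d = (10)(1) + (4)(-2) + (0)(-1) = 2

2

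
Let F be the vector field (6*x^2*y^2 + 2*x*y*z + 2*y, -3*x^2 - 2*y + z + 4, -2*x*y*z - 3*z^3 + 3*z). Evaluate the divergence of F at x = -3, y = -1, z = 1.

∂F₁/∂x = 12*x*y^2 + 2*y*z
∂F₂/∂y = -2
∂F₃/∂z = -2*x*y - 9*z^2 + 3
∇·F = 12*x*y^2 - 2*x*y + 2*y*z - 9*z^2 + 1
At (-3, -1, 1): -52.

-52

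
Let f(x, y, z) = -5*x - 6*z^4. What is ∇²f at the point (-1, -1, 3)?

-648

∂²f/∂x² = 0
∂²f/∂y² = 0
∂²f/∂z² = -72*z^2
∇²f = -72*z^2
At (-1, -1, 3): -648.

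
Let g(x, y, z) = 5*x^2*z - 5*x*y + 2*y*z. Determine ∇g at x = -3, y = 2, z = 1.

∂g/∂x = 10*x*z - 5*y
∂g/∂y = -5*x + 2*z
∂g/∂z = 5*x^2 + 2*y
∇g = (10*x*z - 5*y, -5*x + 2*z, 5*x^2 + 2*y)
At (-3, 2, 1): (-40, 17, 49).

(-40, 17, 49)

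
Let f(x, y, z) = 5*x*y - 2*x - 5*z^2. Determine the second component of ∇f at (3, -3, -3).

15

(∇f)_2 = ∂f/∂y = 5*x
At (3, -3, -3): 15.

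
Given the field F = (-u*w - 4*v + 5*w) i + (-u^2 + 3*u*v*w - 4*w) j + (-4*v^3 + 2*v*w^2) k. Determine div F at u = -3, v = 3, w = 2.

4

∂F₁/∂u = -w
∂F₂/∂v = 3*u*w
∂F₃/∂w = 4*v*w
∇·F = 3*u*w + 4*v*w - w
At (-3, 3, 2): 4.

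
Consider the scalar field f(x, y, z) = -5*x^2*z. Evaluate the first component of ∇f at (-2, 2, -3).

-60

(∇f)_1 = ∂f/∂x = -10*x*z
At (-2, 2, -3): -60.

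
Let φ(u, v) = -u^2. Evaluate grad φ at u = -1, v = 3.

(2, 0)

∂φ/∂u = -2*u
∂φ/∂v = 0
∇φ = (-2*u, 0)
At (-1, 3): (2, 0).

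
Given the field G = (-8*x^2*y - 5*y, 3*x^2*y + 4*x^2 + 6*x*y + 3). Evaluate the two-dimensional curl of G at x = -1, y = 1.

∂G₂/∂x = 6*x*y + 8*x + 6*y
∂G₁/∂y = -8*x^2 - 5
Scalar curl = 8*x^2 + 6*x*y + 8*x + 6*y + 5
At (-1, 1): 5.

5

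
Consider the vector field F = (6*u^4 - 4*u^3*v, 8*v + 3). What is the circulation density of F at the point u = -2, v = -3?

-32

∂F₂/∂u = 0
∂F₁/∂v = -4*u^3
Scalar curl = 4*u^3
At (-2, -3): -32.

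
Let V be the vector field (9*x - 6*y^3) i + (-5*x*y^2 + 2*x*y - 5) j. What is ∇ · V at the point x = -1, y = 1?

∂V₁/∂x = 9
∂V₂/∂y = -10*x*y + 2*x
∇·V = -10*x*y + 2*x + 9
At (-1, 1): 17.

17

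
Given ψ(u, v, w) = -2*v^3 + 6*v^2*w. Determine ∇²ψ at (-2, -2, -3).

∂²ψ/∂u² = 0
∂²ψ/∂v² = 12*(-v + w)
∂²ψ/∂w² = 0
∇²ψ = -12*v + 12*w
At (-2, -2, -3): -12.

-12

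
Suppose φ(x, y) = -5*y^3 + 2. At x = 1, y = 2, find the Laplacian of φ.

∂²φ/∂x² = 0
∂²φ/∂y² = -30*y
∇²φ = -30*y
At (1, 2): -60.

-60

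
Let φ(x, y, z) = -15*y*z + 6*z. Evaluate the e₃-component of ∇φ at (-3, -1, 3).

21

(∇φ)_3 = ∂φ/∂z = -15*y + 6
At (-3, -1, 3): 21.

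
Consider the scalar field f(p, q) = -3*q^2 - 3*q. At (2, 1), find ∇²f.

-6

∂²f/∂p² = 0
∂²f/∂q² = -6
∇²f = -6
At (2, 1): -6.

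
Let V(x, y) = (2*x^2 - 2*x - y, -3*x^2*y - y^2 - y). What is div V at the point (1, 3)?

∂V₁/∂x = 4*x - 2
∂V₂/∂y = -3*x^2 - 2*y - 1
∇·V = -3*x^2 + 4*x - 2*y - 3
At (1, 3): -8.

-8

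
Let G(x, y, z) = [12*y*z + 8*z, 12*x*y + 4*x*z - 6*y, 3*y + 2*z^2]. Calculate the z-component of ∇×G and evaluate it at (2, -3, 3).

-60

(∇×G)_3 = ∂G₂/∂x − ∂G₁/∂y
= 12*y + 4*z − (12*z)
= 12*y - 8*z
At (2, -3, 3): -60.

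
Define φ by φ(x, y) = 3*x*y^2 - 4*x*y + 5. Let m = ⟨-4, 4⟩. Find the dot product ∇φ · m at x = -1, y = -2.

∂φ/∂x = 3*y^2 - 4*y
∂φ/∂y = 6*x*y - 4*x
∇φ at (-1, -2) = (20, 16)
∇φ · m = (20)(-4) + (16)(4) = -16

-16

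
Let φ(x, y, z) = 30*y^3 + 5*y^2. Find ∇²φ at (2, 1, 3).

190

∂²φ/∂x² = 0
∂²φ/∂y² = 10*(18*y + 1)
∂²φ/∂z² = 0
∇²φ = 180*y + 10
At (2, 1, 3): 190.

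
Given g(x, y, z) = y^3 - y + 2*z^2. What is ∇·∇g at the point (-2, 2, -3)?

∂²g/∂x² = 0
∂²g/∂y² = 6*y
∂²g/∂z² = 4
∇²g = 6*y + 4
At (-2, 2, -3): 16.

16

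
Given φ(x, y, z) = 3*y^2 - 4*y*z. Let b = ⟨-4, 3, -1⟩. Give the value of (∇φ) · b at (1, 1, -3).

∂φ/∂x = 0
∂φ/∂y = 6*y - 4*z
∂φ/∂z = -4*y
∇φ at (1, 1, -3) = (0, 18, -4)
∇φ · b = (0)(-4) + (18)(3) + (-4)(-1) = 58

58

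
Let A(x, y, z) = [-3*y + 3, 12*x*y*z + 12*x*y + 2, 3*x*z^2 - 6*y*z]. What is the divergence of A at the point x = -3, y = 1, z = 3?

∂A₁/∂x = 0
∂A₂/∂y = 12*x*z + 12*x
∂A₃/∂z = 6*x*z - 6*y
∇·A = 18*x*z + 12*x - 6*y
At (-3, 1, 3): -204.

-204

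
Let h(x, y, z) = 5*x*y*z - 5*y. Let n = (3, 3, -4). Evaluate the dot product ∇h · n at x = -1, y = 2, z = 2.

∂h/∂x = 5*y*z
∂h/∂y = 5*x*z - 5
∂h/∂z = 5*x*y
∇h at (-1, 2, 2) = (20, -15, -10)
∇h · n = (20)(3) + (-15)(3) + (-10)(-4) = 55

55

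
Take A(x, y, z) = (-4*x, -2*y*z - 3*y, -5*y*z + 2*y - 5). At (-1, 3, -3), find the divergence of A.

-16

∂A₁/∂x = -4
∂A₂/∂y = -2*z - 3
∂A₃/∂z = -5*y
∇·A = -5*y - 2*z - 7
At (-1, 3, -3): -16.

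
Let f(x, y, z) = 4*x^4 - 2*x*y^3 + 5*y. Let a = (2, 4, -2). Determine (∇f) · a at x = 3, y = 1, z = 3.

808

∂f/∂x = 16*x^3 - 2*y^3
∂f/∂y = -6*x*y^2 + 5
∂f/∂z = 0
∇f at (3, 1, 3) = (430, -13, 0)
∇f · a = (430)(2) + (-13)(4) + (0)(-2) = 808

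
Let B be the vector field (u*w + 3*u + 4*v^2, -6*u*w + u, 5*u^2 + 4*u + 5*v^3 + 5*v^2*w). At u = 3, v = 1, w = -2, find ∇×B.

(∇×B)₁ = ∂B₃/∂v − ∂B₂/∂w = 6*u + 15*v^2 + 10*v*w
(∇×B)₂ = ∂B₁/∂w − ∂B₃/∂u = -9*u - 4
(∇×B)₃ = ∂B₂/∂u − ∂B₁/∂v = -8*v - 6*w + 1
∇×B = (6*u + 15*v^2 + 10*v*w, -9*u - 4, -8*v - 6*w + 1)
At (3, 1, -2): (13, -31, 5).

(13, -31, 5)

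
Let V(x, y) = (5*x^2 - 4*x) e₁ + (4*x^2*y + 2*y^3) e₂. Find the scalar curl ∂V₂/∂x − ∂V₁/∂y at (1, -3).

-24

∂V₂/∂x = 8*x*y
∂V₁/∂y = 0
Scalar curl = 8*x*y
At (1, -3): -24.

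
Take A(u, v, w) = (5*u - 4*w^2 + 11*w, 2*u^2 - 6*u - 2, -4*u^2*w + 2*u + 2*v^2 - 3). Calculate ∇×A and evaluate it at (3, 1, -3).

(∇×A)₁ = ∂A₃/∂v − ∂A₂/∂w = 4*v
(∇×A)₂ = ∂A₁/∂w − ∂A₃/∂u = 8*u*w - 8*w + 9
(∇×A)₃ = ∂A₂/∂u − ∂A₁/∂v = 4*u - 6
∇×A = (4*v, 8*u*w - 8*w + 9, 4*u - 6)
At (3, 1, -3): (4, -39, 6).

(4, -39, 6)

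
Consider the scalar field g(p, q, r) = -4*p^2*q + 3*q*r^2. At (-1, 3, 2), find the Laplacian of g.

∂²g/∂p² = -8*q
∂²g/∂q² = 0
∂²g/∂r² = 6*q
∇²g = -2*q
At (-1, 3, 2): -6.

-6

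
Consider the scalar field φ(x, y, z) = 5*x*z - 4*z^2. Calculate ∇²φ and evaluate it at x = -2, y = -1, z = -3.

∂²φ/∂x² = 0
∂²φ/∂y² = 0
∂²φ/∂z² = -8
∇²φ = -8
At (-2, -1, -3): -8.

-8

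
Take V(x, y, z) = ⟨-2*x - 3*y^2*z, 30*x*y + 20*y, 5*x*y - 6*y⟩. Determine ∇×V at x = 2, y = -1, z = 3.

(∇×V)₁ = ∂V₃/∂y − ∂V₂/∂z = 5*x - 6
(∇×V)₂ = ∂V₁/∂z − ∂V₃/∂x = -3*y^2 - 5*y
(∇×V)₃ = ∂V₂/∂x − ∂V₁/∂y = 6*y*z + 30*y
∇×V = (5*x - 6, -3*y^2 - 5*y, 6*y*z + 30*y)
At (2, -1, 3): (4, 2, -48).

(4, 2, -48)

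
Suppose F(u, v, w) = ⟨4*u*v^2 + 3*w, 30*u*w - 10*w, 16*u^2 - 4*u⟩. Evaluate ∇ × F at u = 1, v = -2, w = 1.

(∇×F)₁ = ∂F₃/∂v − ∂F₂/∂w = -30*u + 10
(∇×F)₂ = ∂F₁/∂w − ∂F₃/∂u = -32*u + 7
(∇×F)₃ = ∂F₂/∂u − ∂F₁/∂v = -8*u*v + 30*w
∇×F = (-30*u + 10, -32*u + 7, -8*u*v + 30*w)
At (1, -2, 1): (-20, -25, 46).

(-20, -25, 46)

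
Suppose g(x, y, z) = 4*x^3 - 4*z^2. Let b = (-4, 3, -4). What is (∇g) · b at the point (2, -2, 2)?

-128

∂g/∂x = 12*x^2
∂g/∂y = 0
∂g/∂z = -8*z
∇g at (2, -2, 2) = (48, 0, -16)
∇g · b = (48)(-4) + (0)(3) + (-16)(-4) = -128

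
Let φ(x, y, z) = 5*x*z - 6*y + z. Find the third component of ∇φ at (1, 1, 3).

6

(∇φ)_3 = ∂φ/∂z = 5*x + 1
At (1, 1, 3): 6.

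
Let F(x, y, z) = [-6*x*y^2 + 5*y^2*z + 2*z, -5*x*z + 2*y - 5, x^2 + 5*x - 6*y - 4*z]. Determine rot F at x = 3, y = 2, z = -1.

(∇×F)₁ = ∂F₃/∂y − ∂F₂/∂z = 5*x - 6
(∇×F)₂ = ∂F₁/∂z − ∂F₃/∂x = -2*x + 5*y^2 - 3
(∇×F)₃ = ∂F₂/∂x − ∂F₁/∂y = 12*x*y - 10*y*z - 5*z
∇×F = (5*x - 6, -2*x + 5*y^2 - 3, 12*x*y - 10*y*z - 5*z)
At (3, 2, -1): (9, 11, 97).

(9, 11, 97)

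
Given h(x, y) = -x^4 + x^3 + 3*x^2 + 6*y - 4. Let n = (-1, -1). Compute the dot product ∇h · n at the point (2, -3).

∂h/∂x = -4*x^3 + 3*x^2 + 6*x
∂h/∂y = 6
∇h at (2, -3) = (-8, 6)
∇h · n = (-8)(-1) + (6)(-1) = 2

2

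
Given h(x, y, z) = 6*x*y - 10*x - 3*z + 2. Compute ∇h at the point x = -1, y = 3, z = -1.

∂h/∂x = 6*y - 10
∂h/∂y = 6*x
∂h/∂z = -3
∇h = (6*y - 10, 6*x, -3)
At (-1, 3, -1): (8, -6, -3).

(8, -6, -3)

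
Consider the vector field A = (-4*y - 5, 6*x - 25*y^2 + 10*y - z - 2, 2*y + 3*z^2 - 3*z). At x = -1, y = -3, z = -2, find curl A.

(3, 0, 10)

(∇×A)₁ = ∂A₃/∂y − ∂A₂/∂z = 3
(∇×A)₂ = ∂A₁/∂z − ∂A₃/∂x = 0
(∇×A)₃ = ∂A₂/∂x − ∂A₁/∂y = 10
∇×A = (3, 0, 10)
At (-1, -3, -2): (3, 0, 10).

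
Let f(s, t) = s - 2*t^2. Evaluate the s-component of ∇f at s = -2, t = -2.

(∇f)_1 = ∂f/∂s = 1
At (-2, -2): 1.

1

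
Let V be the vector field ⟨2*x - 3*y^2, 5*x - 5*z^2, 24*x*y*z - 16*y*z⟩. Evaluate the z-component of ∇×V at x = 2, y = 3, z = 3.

(∇×V)_3 = ∂V₂/∂x − ∂V₁/∂y
= 5 − (-6*y)
= 6*y + 5
At (2, 3, 3): 23.

23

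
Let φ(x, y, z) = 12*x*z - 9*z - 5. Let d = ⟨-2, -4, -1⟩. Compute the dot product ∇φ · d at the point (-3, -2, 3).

-27

∂φ/∂x = 12*z
∂φ/∂y = 0
∂φ/∂z = 12*x - 9
∇φ at (-3, -2, 3) = (36, 0, -45)
∇φ · d = (36)(-2) + (0)(-4) + (-45)(-1) = -27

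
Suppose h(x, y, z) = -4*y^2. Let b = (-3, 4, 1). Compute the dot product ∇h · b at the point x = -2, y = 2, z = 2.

∂h/∂x = 0
∂h/∂y = -8*y
∂h/∂z = 0
∇h at (-2, 2, 2) = (0, -16, 0)
∇h · b = (0)(-3) + (-16)(4) + (0)(1) = -64

-64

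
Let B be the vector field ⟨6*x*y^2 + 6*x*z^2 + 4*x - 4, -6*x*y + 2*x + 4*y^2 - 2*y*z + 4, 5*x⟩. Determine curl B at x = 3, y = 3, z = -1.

(∇×B)₁ = ∂B₃/∂y − ∂B₂/∂z = 2*y
(∇×B)₂ = ∂B₁/∂z − ∂B₃/∂x = 12*x*z - 5
(∇×B)₃ = ∂B₂/∂x − ∂B₁/∂y = -12*x*y - 6*y + 2
∇×B = (2*y, 12*x*z - 5, -12*x*y - 6*y + 2)
At (3, 3, -1): (6, -41, -124).

(6, -41, -124)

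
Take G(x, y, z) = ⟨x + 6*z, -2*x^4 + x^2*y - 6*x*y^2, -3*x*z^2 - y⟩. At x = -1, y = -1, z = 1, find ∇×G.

(-1, 9, 4)

(∇×G)₁ = ∂G₃/∂y − ∂G₂/∂z = -1
(∇×G)₂ = ∂G₁/∂z − ∂G₃/∂x = 3*z^2 + 6
(∇×G)₃ = ∂G₂/∂x − ∂G₁/∂y = -8*x^3 + 2*x*y - 6*y^2
∇×G = (-1, 3*z^2 + 6, -8*x^3 + 2*x*y - 6*y^2)
At (-1, -1, 1): (-1, 9, 4).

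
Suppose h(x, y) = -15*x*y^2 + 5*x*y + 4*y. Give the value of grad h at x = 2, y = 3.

∂h/∂x = -15*y^2 + 5*y
∂h/∂y = -30*x*y + 5*x + 4
∇h = (-15*y^2 + 5*y, -30*x*y + 5*x + 4)
At (2, 3): (-120, -166).

(-120, -166)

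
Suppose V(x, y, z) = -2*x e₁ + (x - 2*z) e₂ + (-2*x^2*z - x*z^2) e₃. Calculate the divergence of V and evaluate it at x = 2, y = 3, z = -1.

∂V₁/∂x = -2
∂V₂/∂y = 0
∂V₃/∂z = -2*x^2 - 2*x*z
∇·V = -2*x^2 - 2*x*z - 2
At (2, 3, -1): -6.

-6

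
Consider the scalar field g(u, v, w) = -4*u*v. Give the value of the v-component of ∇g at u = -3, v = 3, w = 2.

(∇g)_2 = ∂g/∂v = -4*u
At (-3, 3, 2): 12.

12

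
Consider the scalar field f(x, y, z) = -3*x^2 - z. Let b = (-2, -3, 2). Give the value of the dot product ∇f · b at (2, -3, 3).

22

∂f/∂x = -6*x
∂f/∂y = 0
∂f/∂z = -1
∇f at (2, -3, 3) = (-12, 0, -1)
∇f · b = (-12)(-2) + (0)(-3) + (-1)(2) = 22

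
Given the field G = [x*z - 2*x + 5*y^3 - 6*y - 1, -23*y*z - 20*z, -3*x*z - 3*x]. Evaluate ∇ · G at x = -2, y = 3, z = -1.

26

∂G₁/∂x = z - 2
∂G₂/∂y = -23*z
∂G₃/∂z = -3*x
∇·G = -3*x - 22*z - 2
At (-2, 3, -1): 26.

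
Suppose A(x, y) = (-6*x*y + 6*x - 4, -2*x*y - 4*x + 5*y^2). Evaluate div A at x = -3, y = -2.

∂A₁/∂x = -6*y + 6
∂A₂/∂y = -2*x + 10*y
∇·A = -2*x + 4*y + 6
At (-3, -2): 4.

4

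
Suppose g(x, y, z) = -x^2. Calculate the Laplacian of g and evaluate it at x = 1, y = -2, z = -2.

-2

∂²g/∂x² = -2
∂²g/∂y² = 0
∂²g/∂z² = 0
∇²g = -2
At (1, -2, -2): -2.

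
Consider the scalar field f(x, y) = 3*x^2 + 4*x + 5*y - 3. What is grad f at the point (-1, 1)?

(-2, 5)

∂f/∂x = 6*x + 4
∂f/∂y = 5
∇f = (6*x + 4, 5)
At (-1, 1): (-2, 5).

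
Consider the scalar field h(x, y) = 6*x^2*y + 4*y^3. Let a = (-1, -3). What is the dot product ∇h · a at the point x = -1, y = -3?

∂h/∂x = 12*x*y
∂h/∂y = 6*x^2 + 12*y^2
∇h at (-1, -3) = (36, 114)
∇h · a = (36)(-1) + (114)(-3) = -378

-378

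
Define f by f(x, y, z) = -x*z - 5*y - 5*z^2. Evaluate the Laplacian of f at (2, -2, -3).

∂²f/∂x² = 0
∂²f/∂y² = 0
∂²f/∂z² = -10
∇²f = -10
At (2, -2, -3): -10.

-10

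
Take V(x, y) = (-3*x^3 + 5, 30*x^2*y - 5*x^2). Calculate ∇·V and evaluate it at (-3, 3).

189

∂V₁/∂x = -9*x^2
∂V₂/∂y = 30*x^2
∇·V = 21*x^2
At (-3, 3): 189.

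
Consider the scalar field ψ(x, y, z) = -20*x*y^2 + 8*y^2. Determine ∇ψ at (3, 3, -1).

∂ψ/∂x = -20*y^2
∂ψ/∂y = -40*x*y + 16*y
∂ψ/∂z = 0
∇ψ = (-20*y^2, -40*x*y + 16*y, 0)
At (3, 3, -1): (-180, -312, 0).

(-180, -312, 0)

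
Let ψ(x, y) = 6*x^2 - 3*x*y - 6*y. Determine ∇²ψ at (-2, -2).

∂²ψ/∂x² = 12
∂²ψ/∂y² = 0
∇²ψ = 12
At (-2, -2): 12.

12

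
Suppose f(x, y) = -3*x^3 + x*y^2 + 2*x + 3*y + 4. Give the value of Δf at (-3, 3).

48

∂²f/∂x² = -18*x
∂²f/∂y² = 2*x
∇²f = -16*x
At (-3, 3): 48.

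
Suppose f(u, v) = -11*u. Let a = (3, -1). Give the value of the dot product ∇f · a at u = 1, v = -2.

∂f/∂u = -11
∂f/∂v = 0
∇f at (1, -2) = (-11, 0)
∇f · a = (-11)(3) + (0)(-1) = -33

-33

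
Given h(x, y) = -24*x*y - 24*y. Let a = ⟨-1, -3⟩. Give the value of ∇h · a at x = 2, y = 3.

∂h/∂x = -24*y
∂h/∂y = -24*x - 24
∇h at (2, 3) = (-72, -72)
∇h · a = (-72)(-1) + (-72)(-3) = 288

288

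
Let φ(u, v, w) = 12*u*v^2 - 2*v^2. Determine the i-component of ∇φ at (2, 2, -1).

(∇φ)_1 = ∂φ/∂u = 12*v^2
At (2, 2, -1): 48.

48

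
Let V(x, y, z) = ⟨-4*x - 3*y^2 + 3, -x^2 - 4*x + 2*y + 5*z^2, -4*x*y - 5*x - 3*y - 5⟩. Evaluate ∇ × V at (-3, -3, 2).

(-11, -7, -16)

(∇×V)₁ = ∂V₃/∂y − ∂V₂/∂z = -4*x - 10*z - 3
(∇×V)₂ = ∂V₁/∂z − ∂V₃/∂x = 4*y + 5
(∇×V)₃ = ∂V₂/∂x − ∂V₁/∂y = -2*x + 6*y - 4
∇×V = (-4*x - 10*z - 3, 4*y + 5, -2*x + 6*y - 4)
At (-3, -3, 2): (-11, -7, -16).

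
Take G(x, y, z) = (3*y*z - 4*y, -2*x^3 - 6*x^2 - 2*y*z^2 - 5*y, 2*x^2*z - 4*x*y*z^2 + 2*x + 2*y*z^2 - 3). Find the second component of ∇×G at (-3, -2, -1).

-28

(∇×G)_2 = ∂G₁/∂z − ∂G₃/∂x
= 3*y − (4*x*z - 4*y*z^2 + 2)
= -4*x*z + 4*y*z^2 + 3*y - 2
At (-3, -2, -1): -28.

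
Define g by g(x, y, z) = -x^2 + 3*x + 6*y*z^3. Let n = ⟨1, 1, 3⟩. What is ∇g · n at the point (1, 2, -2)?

385

∂g/∂x = -2*x + 3
∂g/∂y = 6*z^3
∂g/∂z = 18*y*z^2
∇g at (1, 2, -2) = (1, -48, 144)
∇g · n = (1)(1) + (-48)(1) + (144)(3) = 385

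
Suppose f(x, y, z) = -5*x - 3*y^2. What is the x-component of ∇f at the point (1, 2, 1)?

-5

(∇f)_1 = ∂f/∂x = -5
At (1, 2, 1): -5.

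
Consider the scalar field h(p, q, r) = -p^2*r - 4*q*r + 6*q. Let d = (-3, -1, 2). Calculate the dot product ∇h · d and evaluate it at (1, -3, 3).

46

∂h/∂p = -2*p*r
∂h/∂q = -4*r + 6
∂h/∂r = -p^2 - 4*q
∇h at (1, -3, 3) = (-6, -6, 11)
∇h · d = (-6)(-3) + (-6)(-1) + (11)(2) = 46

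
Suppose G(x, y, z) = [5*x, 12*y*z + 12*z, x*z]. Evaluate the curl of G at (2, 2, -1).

(∇×G)₁ = ∂G₃/∂y − ∂G₂/∂z = -12*y - 12
(∇×G)₂ = ∂G₁/∂z − ∂G₃/∂x = -z
(∇×G)₃ = ∂G₂/∂x − ∂G₁/∂y = 0
∇×G = (-12*y - 12, -z, 0)
At (2, 2, -1): (-36, 1, 0).

(-36, 1, 0)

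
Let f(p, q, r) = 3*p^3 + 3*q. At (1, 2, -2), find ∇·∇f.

∂²f/∂p² = 18*p
∂²f/∂q² = 0
∂²f/∂r² = 0
∇²f = 18*p
At (1, 2, -2): 18.

18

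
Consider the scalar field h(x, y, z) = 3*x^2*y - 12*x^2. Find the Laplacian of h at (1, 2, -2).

∂²h/∂x² = 6*(y - 4)
∂²h/∂y² = 0
∂²h/∂z² = 0
∇²h = 6*y - 24
At (1, 2, -2): -12.

-12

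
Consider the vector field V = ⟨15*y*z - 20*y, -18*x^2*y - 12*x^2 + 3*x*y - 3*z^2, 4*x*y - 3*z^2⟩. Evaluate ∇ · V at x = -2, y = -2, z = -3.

-60

∂V₁/∂x = 0
∂V₂/∂y = -18*x^2 + 3*x
∂V₃/∂z = -6*z
∇·V = -18*x^2 + 3*x - 6*z
At (-2, -2, -3): -60.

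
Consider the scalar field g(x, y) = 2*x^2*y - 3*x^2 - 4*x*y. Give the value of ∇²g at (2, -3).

-18

∂²g/∂x² = 2*(2*y - 3)
∂²g/∂y² = 0
∇²g = 4*y - 6
At (2, -3): -18.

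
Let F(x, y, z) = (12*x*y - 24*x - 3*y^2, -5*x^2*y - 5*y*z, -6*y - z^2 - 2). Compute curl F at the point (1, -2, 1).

(∇×F)₁ = ∂F₃/∂y − ∂F₂/∂z = 5*y - 6
(∇×F)₂ = ∂F₁/∂z − ∂F₃/∂x = 0
(∇×F)₃ = ∂F₂/∂x − ∂F₁/∂y = -10*x*y - 12*x + 6*y
∇×F = (5*y - 6, 0, -10*x*y - 12*x + 6*y)
At (1, -2, 1): (-16, 0, -4).

(-16, 0, -4)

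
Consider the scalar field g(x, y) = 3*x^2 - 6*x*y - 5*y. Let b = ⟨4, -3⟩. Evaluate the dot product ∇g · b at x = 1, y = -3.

∂g/∂x = 6*x - 6*y
∂g/∂y = -6*x - 5
∇g at (1, -3) = (24, -11)
∇g · b = (24)(4) + (-11)(-3) = 129

129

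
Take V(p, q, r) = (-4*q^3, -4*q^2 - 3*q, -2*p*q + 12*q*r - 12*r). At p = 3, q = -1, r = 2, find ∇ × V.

(18, -2, 12)

(∇×V)₁ = ∂V₃/∂q − ∂V₂/∂r = -2*p + 12*r
(∇×V)₂ = ∂V₁/∂r − ∂V₃/∂p = 2*q
(∇×V)₃ = ∂V₂/∂p − ∂V₁/∂q = 12*q^2
∇×V = (-2*p + 12*r, 2*q, 12*q^2)
At (3, -1, 2): (18, -2, 12).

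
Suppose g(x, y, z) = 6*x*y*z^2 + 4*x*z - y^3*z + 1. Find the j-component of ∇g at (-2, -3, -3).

(∇g)_2 = ∂g/∂y = 6*x*z^2 - 3*y^2*z
At (-2, -3, -3): -27.

-27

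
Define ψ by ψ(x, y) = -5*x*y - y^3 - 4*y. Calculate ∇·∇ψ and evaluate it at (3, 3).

∂²ψ/∂x² = 0
∂²ψ/∂y² = -6*y
∇²ψ = -6*y
At (3, 3): -18.

-18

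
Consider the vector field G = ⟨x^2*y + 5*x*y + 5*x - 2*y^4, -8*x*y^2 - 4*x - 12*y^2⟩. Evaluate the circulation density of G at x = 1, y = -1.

∂G₂/∂x = -8*y^2 - 4
∂G₁/∂y = x^2 + 5*x - 8*y^3
Scalar curl = -x^2 - 5*x + 8*y^3 - 8*y^2 - 4
At (1, -1): -26.

-26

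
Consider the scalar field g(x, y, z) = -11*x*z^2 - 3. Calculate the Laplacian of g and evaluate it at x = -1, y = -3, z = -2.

∂²g/∂x² = 0
∂²g/∂y² = 0
∂²g/∂z² = -22*x
∇²g = -22*x
At (-1, -3, -2): 22.

22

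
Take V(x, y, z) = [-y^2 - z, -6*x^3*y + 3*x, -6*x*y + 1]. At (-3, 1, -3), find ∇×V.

(∇×V)₁ = ∂V₃/∂y − ∂V₂/∂z = -6*x
(∇×V)₂ = ∂V₁/∂z − ∂V₃/∂x = 6*y - 1
(∇×V)₃ = ∂V₂/∂x − ∂V₁/∂y = -18*x^2*y + 2*y + 3
∇×V = (-6*x, 6*y - 1, -18*x^2*y + 2*y + 3)
At (-3, 1, -3): (18, 5, -157).

(18, 5, -157)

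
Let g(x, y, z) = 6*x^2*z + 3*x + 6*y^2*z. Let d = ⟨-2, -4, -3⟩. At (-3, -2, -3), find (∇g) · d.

-744

∂g/∂x = 12*x*z + 3
∂g/∂y = 12*y*z
∂g/∂z = 6*x^2 + 6*y^2
∇g at (-3, -2, -3) = (111, 72, 78)
∇g · d = (111)(-2) + (72)(-4) + (78)(-3) = -744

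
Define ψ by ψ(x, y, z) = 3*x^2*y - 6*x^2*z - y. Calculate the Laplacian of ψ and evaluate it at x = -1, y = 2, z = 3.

-24

∂²ψ/∂x² = 6*(y - 2*z)
∂²ψ/∂y² = 0
∂²ψ/∂z² = 0
∇²ψ = 6*y - 12*z
At (-1, 2, 3): -24.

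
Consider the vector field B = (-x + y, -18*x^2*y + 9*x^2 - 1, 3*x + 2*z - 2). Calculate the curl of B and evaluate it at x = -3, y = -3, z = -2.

(0, -3, -379)

(∇×B)₁ = ∂B₃/∂y − ∂B₂/∂z = 0
(∇×B)₂ = ∂B₁/∂z − ∂B₃/∂x = -3
(∇×B)₃ = ∂B₂/∂x − ∂B₁/∂y = -36*x*y + 18*x - 1
∇×B = (0, -3, -36*x*y + 18*x - 1)
At (-3, -3, -2): (0, -3, -379).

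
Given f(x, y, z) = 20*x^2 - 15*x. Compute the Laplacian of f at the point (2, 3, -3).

∂²f/∂x² = 40
∂²f/∂y² = 0
∂²f/∂z² = 0
∇²f = 40
At (2, 3, -3): 40.

40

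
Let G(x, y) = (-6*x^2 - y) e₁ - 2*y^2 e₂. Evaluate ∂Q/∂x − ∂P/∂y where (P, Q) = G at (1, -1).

∂G₂/∂x = 0
∂G₁/∂y = -1
Scalar curl = 1
At (1, -1): 1.

1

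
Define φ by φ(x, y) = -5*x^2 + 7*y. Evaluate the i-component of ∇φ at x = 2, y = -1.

-20

(∇φ)_1 = ∂φ/∂x = -10*x
At (2, -1): -20.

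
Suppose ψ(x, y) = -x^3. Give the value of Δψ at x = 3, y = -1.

∂²ψ/∂x² = -6*x
∂²ψ/∂y² = 0
∇²ψ = -6*x
At (3, -1): -18.

-18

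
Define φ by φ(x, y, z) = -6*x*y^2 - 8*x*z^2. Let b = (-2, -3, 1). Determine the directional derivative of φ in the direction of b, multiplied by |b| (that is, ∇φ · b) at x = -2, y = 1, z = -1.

∂φ/∂x = -6*y^2 - 8*z^2
∂φ/∂y = -12*x*y
∂φ/∂z = -16*x*z
∇φ at (-2, 1, -1) = (-14, 24, -32)
∇φ · b = (-14)(-2) + (24)(-3) + (-32)(1) = -76

-76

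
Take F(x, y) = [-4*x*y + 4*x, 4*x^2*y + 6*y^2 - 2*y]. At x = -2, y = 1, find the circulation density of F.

-24

∂F₂/∂x = 8*x*y
∂F₁/∂y = -4*x
Scalar curl = 8*x*y + 4*x
At (-2, 1): -24.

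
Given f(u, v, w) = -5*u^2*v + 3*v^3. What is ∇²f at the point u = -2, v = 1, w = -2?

∂²f/∂u² = -10*v
∂²f/∂v² = 18*v
∂²f/∂w² = 0
∇²f = 8*v
At (-2, 1, -2): 8.

8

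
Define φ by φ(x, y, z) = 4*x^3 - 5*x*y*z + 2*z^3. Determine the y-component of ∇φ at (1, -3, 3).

(∇φ)_2 = ∂φ/∂y = -5*x*z
At (1, -3, 3): -15.

-15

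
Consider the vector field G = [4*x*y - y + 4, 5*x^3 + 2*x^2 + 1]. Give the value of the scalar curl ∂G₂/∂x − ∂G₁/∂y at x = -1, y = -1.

∂G₂/∂x = 15*x^2 + 4*x
∂G₁/∂y = 4*x - 1
Scalar curl = 15*x^2 + 1
At (-1, -1): 16.

16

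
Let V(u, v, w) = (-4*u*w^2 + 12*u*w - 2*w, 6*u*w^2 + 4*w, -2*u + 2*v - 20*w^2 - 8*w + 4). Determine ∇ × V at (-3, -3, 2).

(70, 12, 24)

(∇×V)₁ = ∂V₃/∂v − ∂V₂/∂w = -12*u*w - 2
(∇×V)₂ = ∂V₁/∂w − ∂V₃/∂u = -8*u*w + 12*u
(∇×V)₃ = ∂V₂/∂u − ∂V₁/∂v = 6*w^2
∇×V = (-12*u*w - 2, -8*u*w + 12*u, 6*w^2)
At (-3, -3, 2): (70, 12, 24).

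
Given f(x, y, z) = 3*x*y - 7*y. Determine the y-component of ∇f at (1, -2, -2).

(∇f)_2 = ∂f/∂y = 3*x - 7
At (1, -2, -2): -4.

-4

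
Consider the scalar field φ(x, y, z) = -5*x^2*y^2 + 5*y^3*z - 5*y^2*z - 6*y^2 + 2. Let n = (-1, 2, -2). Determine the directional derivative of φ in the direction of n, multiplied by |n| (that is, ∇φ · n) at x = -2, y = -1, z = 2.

∂φ/∂x = -10*x*y^2
∂φ/∂y = -10*x^2*y + 15*y^2*z - 10*y*z - 12*y
∂φ/∂z = 5*y^3 - 5*y^2
∇φ at (-2, -1, 2) = (20, 102, -10)
∇φ · n = (20)(-1) + (102)(2) + (-10)(-2) = 204

204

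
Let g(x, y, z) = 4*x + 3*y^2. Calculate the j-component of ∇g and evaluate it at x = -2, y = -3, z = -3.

-18

(∇g)_2 = ∂g/∂y = 6*y
At (-2, -3, -3): -18.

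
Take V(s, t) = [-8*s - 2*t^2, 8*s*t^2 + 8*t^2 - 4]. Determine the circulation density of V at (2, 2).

∂V₂/∂s = 8*t^2
∂V₁/∂t = -4*t
Scalar curl = 8*t^2 + 4*t
At (2, 2): 40.

40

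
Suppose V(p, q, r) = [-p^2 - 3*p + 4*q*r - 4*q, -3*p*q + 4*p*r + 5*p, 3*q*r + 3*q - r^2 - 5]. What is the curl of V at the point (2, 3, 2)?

(∇×V)₁ = ∂V₃/∂q − ∂V₂/∂r = -4*p + 3*r + 3
(∇×V)₂ = ∂V₁/∂r − ∂V₃/∂p = 4*q
(∇×V)₃ = ∂V₂/∂p − ∂V₁/∂q = -3*q + 9
∇×V = (-4*p + 3*r + 3, 4*q, -3*q + 9)
At (2, 3, 2): (1, 12, 0).

(1, 12, 0)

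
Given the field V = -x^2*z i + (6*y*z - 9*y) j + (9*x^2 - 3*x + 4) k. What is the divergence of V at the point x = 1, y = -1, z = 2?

∂V₁/∂x = -2*x*z
∂V₂/∂y = 6*z - 9
∂V₃/∂z = 0
∇·V = -2*x*z + 6*z - 9
At (1, -1, 2): -1.

-1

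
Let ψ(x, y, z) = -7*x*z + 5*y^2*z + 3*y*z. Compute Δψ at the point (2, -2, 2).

∂²ψ/∂x² = 0
∂²ψ/∂y² = 10*z
∂²ψ/∂z² = 0
∇²ψ = 10*z
At (2, -2, 2): 20.

20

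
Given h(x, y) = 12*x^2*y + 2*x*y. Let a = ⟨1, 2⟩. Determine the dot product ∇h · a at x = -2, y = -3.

∂h/∂x = 24*x*y + 2*y
∂h/∂y = 12*x^2 + 2*x
∇h at (-2, -3) = (138, 44)
∇h · a = (138)(1) + (44)(2) = 226

226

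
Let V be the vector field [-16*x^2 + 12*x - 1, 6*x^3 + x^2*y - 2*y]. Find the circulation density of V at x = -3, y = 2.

150

∂V₂/∂x = 18*x^2 + 2*x*y
∂V₁/∂y = 0
Scalar curl = 18*x^2 + 2*x*y
At (-3, 2): 150.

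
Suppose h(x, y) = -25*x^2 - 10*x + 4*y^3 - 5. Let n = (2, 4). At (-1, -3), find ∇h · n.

∂h/∂x = -50*x - 10
∂h/∂y = 12*y^2
∇h at (-1, -3) = (40, 108)
∇h · n = (40)(2) + (108)(4) = 512

512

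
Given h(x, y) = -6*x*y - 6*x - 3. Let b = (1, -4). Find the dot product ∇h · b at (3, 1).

60

∂h/∂x = -6*y - 6
∂h/∂y = -6*x
∇h at (3, 1) = (-12, -18)
∇h · b = (-12)(1) + (-18)(-4) = 60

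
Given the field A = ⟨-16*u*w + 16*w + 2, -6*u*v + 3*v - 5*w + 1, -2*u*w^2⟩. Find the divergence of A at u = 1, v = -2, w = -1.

17

∂A₁/∂u = -16*w
∂A₂/∂v = -6*u + 3
∂A₃/∂w = -4*u*w
∇·A = -4*u*w - 6*u - 16*w + 3
At (1, -2, -1): 17.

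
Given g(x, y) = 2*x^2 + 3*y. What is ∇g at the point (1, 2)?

∂g/∂x = 4*x
∂g/∂y = 3
∇g = (4*x, 3)
At (1, 2): (4, 3).

(4, 3)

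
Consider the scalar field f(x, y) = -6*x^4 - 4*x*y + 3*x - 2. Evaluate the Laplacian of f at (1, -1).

-72

∂²f/∂x² = -72*x^2
∂²f/∂y² = 0
∇²f = -72*x^2
At (1, -1): -72.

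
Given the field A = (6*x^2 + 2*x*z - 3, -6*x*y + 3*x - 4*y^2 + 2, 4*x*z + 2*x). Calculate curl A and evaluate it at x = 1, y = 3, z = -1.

(0, 4, -15)

(∇×A)₁ = ∂A₃/∂y − ∂A₂/∂z = 0
(∇×A)₂ = ∂A₁/∂z − ∂A₃/∂x = 2*x - 4*z - 2
(∇×A)₃ = ∂A₂/∂x − ∂A₁/∂y = -6*y + 3
∇×A = (0, 2*x - 4*z - 2, -6*y + 3)
At (1, 3, -1): (0, 4, -15).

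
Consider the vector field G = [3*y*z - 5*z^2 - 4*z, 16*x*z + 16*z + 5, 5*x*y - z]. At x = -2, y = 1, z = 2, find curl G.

(∇×G)₁ = ∂G₃/∂y − ∂G₂/∂z = -11*x - 16
(∇×G)₂ = ∂G₁/∂z − ∂G₃/∂x = -2*y - 10*z - 4
(∇×G)₃ = ∂G₂/∂x − ∂G₁/∂y = 13*z
∇×G = (-11*x - 16, -2*y - 10*z - 4, 13*z)
At (-2, 1, 2): (6, -26, 26).

(6, -26, 26)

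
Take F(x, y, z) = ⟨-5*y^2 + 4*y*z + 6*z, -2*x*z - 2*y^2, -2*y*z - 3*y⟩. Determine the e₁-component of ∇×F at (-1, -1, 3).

-11

(∇×F)_1 = ∂F₃/∂y − ∂F₂/∂z
= -2*z - 3 − (-2*x)
= 2*x - 2*z - 3
At (-1, -1, 3): -11.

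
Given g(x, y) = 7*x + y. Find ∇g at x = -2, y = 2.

∂g/∂x = 7
∂g/∂y = 1
∇g = (7, 1)
At (-2, 2): (7, 1).

(7, 1)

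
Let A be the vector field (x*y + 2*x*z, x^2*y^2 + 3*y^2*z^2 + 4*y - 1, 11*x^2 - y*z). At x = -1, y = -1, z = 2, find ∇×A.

(∇×A)₁ = ∂A₃/∂y − ∂A₂/∂z = -6*y^2*z - z
(∇×A)₂ = ∂A₁/∂z − ∂A₃/∂x = -20*x
(∇×A)₃ = ∂A₂/∂x − ∂A₁/∂y = 2*x*y^2 - x
∇×A = (-6*y^2*z - z, -20*x, 2*x*y^2 - x)
At (-1, -1, 2): (-14, 20, -1).

(-14, 20, -1)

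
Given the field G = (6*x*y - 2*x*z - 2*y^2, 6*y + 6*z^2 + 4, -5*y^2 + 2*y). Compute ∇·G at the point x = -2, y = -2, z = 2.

∂G₁/∂x = 6*y - 2*z
∂G₂/∂y = 6
∂G₃/∂z = 0
∇·G = 6*y - 2*z + 6
At (-2, -2, 2): -10.

-10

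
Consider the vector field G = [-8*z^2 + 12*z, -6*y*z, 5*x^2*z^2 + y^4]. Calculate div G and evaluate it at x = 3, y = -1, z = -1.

-84

∂G₁/∂x = 0
∂G₂/∂y = -6*z
∂G₃/∂z = 10*x^2*z
∇·G = 10*x^2*z - 6*z
At (3, -1, -1): -84.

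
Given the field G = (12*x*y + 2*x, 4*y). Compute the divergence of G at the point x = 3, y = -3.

∂G₁/∂x = 12*y + 2
∂G₂/∂y = 4
∇·G = 12*y + 6
At (3, -3): -30.

-30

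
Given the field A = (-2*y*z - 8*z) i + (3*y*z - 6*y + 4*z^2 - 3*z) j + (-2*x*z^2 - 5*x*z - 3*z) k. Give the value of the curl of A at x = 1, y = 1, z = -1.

(∇×A)₁ = ∂A₃/∂y − ∂A₂/∂z = -3*y - 8*z + 3
(∇×A)₂ = ∂A₁/∂z − ∂A₃/∂x = -2*y + 2*z^2 + 5*z - 8
(∇×A)₃ = ∂A₂/∂x − ∂A₁/∂y = 2*z
∇×A = (-3*y - 8*z + 3, -2*y + 2*z^2 + 5*z - 8, 2*z)
At (1, 1, -1): (8, -13, -2).

(8, -13, -2)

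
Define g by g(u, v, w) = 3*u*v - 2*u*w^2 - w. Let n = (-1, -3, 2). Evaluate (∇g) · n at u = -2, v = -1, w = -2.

∂g/∂u = 3*v - 2*w^2
∂g/∂v = 3*u
∂g/∂w = -4*u*w - 1
∇g at (-2, -1, -2) = (-11, -6, -17)
∇g · n = (-11)(-1) + (-6)(-3) + (-17)(2) = -5

-5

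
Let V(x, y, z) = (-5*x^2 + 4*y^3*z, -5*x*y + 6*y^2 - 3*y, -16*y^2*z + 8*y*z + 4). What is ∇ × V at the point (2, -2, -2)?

(-144, -32, 106)

(∇×V)₁ = ∂V₃/∂y − ∂V₂/∂z = -32*y*z + 8*z
(∇×V)₂ = ∂V₁/∂z − ∂V₃/∂x = 4*y^3
(∇×V)₃ = ∂V₂/∂x − ∂V₁/∂y = -12*y^2*z - 5*y
∇×V = (-32*y*z + 8*z, 4*y^3, -12*y^2*z - 5*y)
At (2, -2, -2): (-144, -32, 106).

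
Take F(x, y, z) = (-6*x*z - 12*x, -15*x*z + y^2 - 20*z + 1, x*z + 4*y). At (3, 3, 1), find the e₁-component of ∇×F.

69

(∇×F)_1 = ∂F₃/∂y − ∂F₂/∂z
= 4 − (-15*x - 20)
= 15*x + 24
At (3, 3, 1): 69.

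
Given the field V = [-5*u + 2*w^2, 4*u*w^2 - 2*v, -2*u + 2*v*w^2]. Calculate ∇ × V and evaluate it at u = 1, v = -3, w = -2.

(∇×V)₁ = ∂V₃/∂v − ∂V₂/∂w = -8*u*w + 2*w^2
(∇×V)₂ = ∂V₁/∂w − ∂V₃/∂u = 4*w + 2
(∇×V)₃ = ∂V₂/∂u − ∂V₁/∂v = 4*w^2
∇×V = (-8*u*w + 2*w^2, 4*w + 2, 4*w^2)
At (1, -3, -2): (24, -6, 16).

(24, -6, 16)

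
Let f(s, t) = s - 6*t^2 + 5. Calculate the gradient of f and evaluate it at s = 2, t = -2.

∂f/∂s = 1
∂f/∂t = -12*t
∇f = (1, -12*t)
At (2, -2): (1, 24).

(1, 24)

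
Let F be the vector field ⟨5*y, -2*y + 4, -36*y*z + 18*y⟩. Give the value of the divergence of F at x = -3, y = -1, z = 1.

34

∂F₁/∂x = 0
∂F₂/∂y = -2
∂F₃/∂z = -36*y
∇·F = -36*y - 2
At (-3, -1, 1): 34.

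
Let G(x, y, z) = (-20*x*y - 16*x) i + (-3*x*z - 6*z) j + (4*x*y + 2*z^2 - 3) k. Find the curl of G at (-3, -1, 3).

(-15, 4, -69)

(∇×G)₁ = ∂G₃/∂y − ∂G₂/∂z = 7*x + 6
(∇×G)₂ = ∂G₁/∂z − ∂G₃/∂x = -4*y
(∇×G)₃ = ∂G₂/∂x − ∂G₁/∂y = 20*x - 3*z
∇×G = (7*x + 6, -4*y, 20*x - 3*z)
At (-3, -1, 3): (-15, 4, -69).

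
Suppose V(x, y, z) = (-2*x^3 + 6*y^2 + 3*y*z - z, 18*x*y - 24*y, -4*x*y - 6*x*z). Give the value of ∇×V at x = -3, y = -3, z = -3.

(∇×V)₁ = ∂V₃/∂y − ∂V₂/∂z = -4*x
(∇×V)₂ = ∂V₁/∂z − ∂V₃/∂x = 7*y + 6*z - 1
(∇×V)₃ = ∂V₂/∂x − ∂V₁/∂y = 6*y - 3*z
∇×V = (-4*x, 7*y + 6*z - 1, 6*y - 3*z)
At (-3, -3, -3): (12, -40, -9).

(12, -40, -9)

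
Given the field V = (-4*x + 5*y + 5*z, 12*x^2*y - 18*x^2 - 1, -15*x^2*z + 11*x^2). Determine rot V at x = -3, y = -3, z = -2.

(∇×V)₁ = ∂V₃/∂y − ∂V₂/∂z = 0
(∇×V)₂ = ∂V₁/∂z − ∂V₃/∂x = 30*x*z - 22*x + 5
(∇×V)₃ = ∂V₂/∂x − ∂V₁/∂y = 24*x*y - 36*x - 5
∇×V = (0, 30*x*z - 22*x + 5, 24*x*y - 36*x - 5)
At (-3, -3, -2): (0, 251, 319).

(0, 251, 319)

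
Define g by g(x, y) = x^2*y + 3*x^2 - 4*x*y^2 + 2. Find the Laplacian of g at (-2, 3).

∂²g/∂x² = 2*(y + 3)
∂²g/∂y² = -8*x
∇²g = -8*x + 2*y + 6
At (-2, 3): 28.

28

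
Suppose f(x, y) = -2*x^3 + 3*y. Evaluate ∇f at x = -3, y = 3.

(-54, 3)

∂f/∂x = -6*x^2
∂f/∂y = 3
∇f = (-6*x^2, 3)
At (-3, 3): (-54, 3).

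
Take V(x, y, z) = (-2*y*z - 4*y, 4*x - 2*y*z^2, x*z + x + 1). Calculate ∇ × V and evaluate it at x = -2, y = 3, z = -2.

(∇×V)₁ = ∂V₃/∂y − ∂V₂/∂z = 4*y*z
(∇×V)₂ = ∂V₁/∂z − ∂V₃/∂x = -2*y - z - 1
(∇×V)₃ = ∂V₂/∂x − ∂V₁/∂y = 2*z + 8
∇×V = (4*y*z, -2*y - z - 1, 2*z + 8)
At (-2, 3, -2): (-24, -5, 4).

(-24, -5, 4)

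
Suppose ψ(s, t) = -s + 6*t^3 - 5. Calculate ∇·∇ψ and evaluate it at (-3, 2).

72

∂²ψ/∂s² = 0
∂²ψ/∂t² = 36*t
∇²ψ = 36*t
At (-3, 2): 72.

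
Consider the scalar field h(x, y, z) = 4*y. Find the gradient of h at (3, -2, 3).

∂h/∂x = 0
∂h/∂y = 4
∂h/∂z = 0
∇h = (0, 4, 0)
At (3, -2, 3): (0, 4, 0).

(0, 4, 0)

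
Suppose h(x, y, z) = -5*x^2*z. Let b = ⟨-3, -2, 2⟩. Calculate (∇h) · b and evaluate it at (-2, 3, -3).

140

∂h/∂x = -10*x*z
∂h/∂y = 0
∂h/∂z = -5*x^2
∇h at (-2, 3, -3) = (-60, 0, -20)
∇h · b = (-60)(-3) + (0)(-2) + (-20)(2) = 140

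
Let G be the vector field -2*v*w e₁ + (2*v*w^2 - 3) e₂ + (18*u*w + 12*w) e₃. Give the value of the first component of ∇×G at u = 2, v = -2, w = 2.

16

(∇×G)_1 = ∂G₃/∂v − ∂G₂/∂w
= 0 − (4*v*w)
= -4*v*w
At (2, -2, 2): 16.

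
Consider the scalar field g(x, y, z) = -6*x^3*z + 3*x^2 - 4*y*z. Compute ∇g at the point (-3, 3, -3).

∂g/∂x = -18*x^2*z + 6*x
∂g/∂y = -4*z
∂g/∂z = -6*x^3 - 4*y
∇g = (-18*x^2*z + 6*x, -4*z, -6*x^3 - 4*y)
At (-3, 3, -3): (468, 12, 150).

(468, 12, 150)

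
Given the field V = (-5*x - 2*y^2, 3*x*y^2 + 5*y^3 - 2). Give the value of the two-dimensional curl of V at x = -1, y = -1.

-1

∂V₂/∂x = 3*y^2
∂V₁/∂y = -4*y
Scalar curl = 3*y^2 + 4*y
At (-1, -1): -1.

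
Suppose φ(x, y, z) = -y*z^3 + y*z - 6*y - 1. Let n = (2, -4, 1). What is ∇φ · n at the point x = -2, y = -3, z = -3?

∂φ/∂x = 0
∂φ/∂y = -z^3 + z - 6
∂φ/∂z = -3*y*z^2 + y
∇φ at (-2, -3, -3) = (0, 18, 78)
∇φ · n = (0)(2) + (18)(-4) + (78)(1) = 6

6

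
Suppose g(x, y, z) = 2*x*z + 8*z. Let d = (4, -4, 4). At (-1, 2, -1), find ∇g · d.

∂g/∂x = 2*z
∂g/∂y = 0
∂g/∂z = 2*x + 8
∇g at (-1, 2, -1) = (-2, 0, 6)
∇g · d = (-2)(4) + (0)(-4) + (6)(4) = 16

16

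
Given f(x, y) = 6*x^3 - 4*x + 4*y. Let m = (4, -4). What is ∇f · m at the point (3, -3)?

∂f/∂x = 18*x^2 - 4
∂f/∂y = 4
∇f at (3, -3) = (158, 4)
∇f · m = (158)(4) + (4)(-4) = 616

616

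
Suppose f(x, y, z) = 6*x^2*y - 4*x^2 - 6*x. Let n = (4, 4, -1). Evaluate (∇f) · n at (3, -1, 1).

∂f/∂x = 12*x*y - 8*x - 6
∂f/∂y = 6*x^2
∂f/∂z = 0
∇f at (3, -1, 1) = (-66, 54, 0)
∇f · n = (-66)(4) + (54)(4) + (0)(-1) = -48

-48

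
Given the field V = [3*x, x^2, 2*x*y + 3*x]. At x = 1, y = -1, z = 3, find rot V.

(∇×V)₁ = ∂V₃/∂y − ∂V₂/∂z = 2*x
(∇×V)₂ = ∂V₁/∂z − ∂V₃/∂x = -2*y - 3
(∇×V)₃ = ∂V₂/∂x − ∂V₁/∂y = 2*x
∇×V = (2*x, -2*y - 3, 2*x)
At (1, -1, 3): (2, -1, 2).

(2, -1, 2)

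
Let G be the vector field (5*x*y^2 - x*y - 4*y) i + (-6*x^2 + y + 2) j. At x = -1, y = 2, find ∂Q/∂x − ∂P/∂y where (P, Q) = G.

∂G₂/∂x = -12*x
∂G₁/∂y = 10*x*y - x - 4
Scalar curl = -10*x*y - 11*x + 4
At (-1, 2): 35.

35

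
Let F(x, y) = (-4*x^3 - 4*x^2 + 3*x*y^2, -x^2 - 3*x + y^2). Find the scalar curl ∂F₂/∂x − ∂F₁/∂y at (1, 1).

∂F₂/∂x = -2*x - 3
∂F₁/∂y = 6*x*y
Scalar curl = -6*x*y - 2*x - 3
At (1, 1): -11.

-11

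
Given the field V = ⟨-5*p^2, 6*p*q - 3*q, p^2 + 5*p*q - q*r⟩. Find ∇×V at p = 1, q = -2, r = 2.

(3, 8, -12)

(∇×V)₁ = ∂V₃/∂q − ∂V₂/∂r = 5*p - r
(∇×V)₂ = ∂V₁/∂r − ∂V₃/∂p = -2*p - 5*q
(∇×V)₃ = ∂V₂/∂p − ∂V₁/∂q = 6*q
∇×V = (5*p - r, -2*p - 5*q, 6*q)
At (1, -2, 2): (3, 8, -12).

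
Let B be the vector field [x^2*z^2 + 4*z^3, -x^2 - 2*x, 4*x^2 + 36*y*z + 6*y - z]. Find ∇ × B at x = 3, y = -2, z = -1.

(-30, -30, -8)

(∇×B)₁ = ∂B₃/∂y − ∂B₂/∂z = 36*z + 6
(∇×B)₂ = ∂B₁/∂z − ∂B₃/∂x = 2*x^2*z - 8*x + 12*z^2
(∇×B)₃ = ∂B₂/∂x − ∂B₁/∂y = -2*x - 2
∇×B = (36*z + 6, 2*x^2*z - 8*x + 12*z^2, -2*x - 2)
At (3, -2, -1): (-30, -30, -8).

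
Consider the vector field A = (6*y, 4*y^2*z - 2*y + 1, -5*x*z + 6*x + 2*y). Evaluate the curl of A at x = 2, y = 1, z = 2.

(-2, 4, -6)

(∇×A)₁ = ∂A₃/∂y − ∂A₂/∂z = -4*y^2 + 2
(∇×A)₂ = ∂A₁/∂z − ∂A₃/∂x = 5*z - 6
(∇×A)₃ = ∂A₂/∂x − ∂A₁/∂y = -6
∇×A = (-4*y^2 + 2, 5*z - 6, -6)
At (2, 1, 2): (-2, 4, -6).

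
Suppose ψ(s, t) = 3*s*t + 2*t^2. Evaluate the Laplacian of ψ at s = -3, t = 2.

4

∂²ψ/∂s² = 0
∂²ψ/∂t² = 4
∇²ψ = 4
At (-3, 2): 4.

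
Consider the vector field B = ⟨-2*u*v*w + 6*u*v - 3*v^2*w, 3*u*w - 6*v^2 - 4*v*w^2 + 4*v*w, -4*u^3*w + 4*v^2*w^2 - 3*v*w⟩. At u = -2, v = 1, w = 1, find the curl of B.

(15, 49, 17)

(∇×B)₁ = ∂B₃/∂v − ∂B₂/∂w = -3*u + 8*v*w^2 + 8*v*w - 4*v - 3*w
(∇×B)₂ = ∂B₁/∂w − ∂B₃/∂u = 12*u^2*w - 2*u*v - 3*v^2
(∇×B)₃ = ∂B₂/∂u − ∂B₁/∂v = 2*u*w - 6*u + 6*v*w + 3*w
∇×B = (-3*u + 8*v*w^2 + 8*v*w - 4*v - 3*w, 12*u^2*w - 2*u*v - 3*v^2, 2*u*w - 6*u + 6*v*w + 3*w)
At (-2, 1, 1): (15, 49, 17).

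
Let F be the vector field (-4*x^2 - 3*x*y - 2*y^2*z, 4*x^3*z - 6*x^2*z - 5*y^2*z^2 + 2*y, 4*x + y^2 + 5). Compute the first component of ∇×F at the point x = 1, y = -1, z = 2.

(∇×F)_1 = ∂F₃/∂y − ∂F₂/∂z
= 2*y − (4*x^3 - 6*x^2 - 10*y^2*z)
= -4*x^3 + 6*x^2 + 10*y^2*z + 2*y
At (1, -1, 2): 20.

20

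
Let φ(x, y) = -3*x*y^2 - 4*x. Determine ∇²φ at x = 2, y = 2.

∂²φ/∂x² = 0
∂²φ/∂y² = -6*x
∇²φ = -6*x
At (2, 2): -12.

-12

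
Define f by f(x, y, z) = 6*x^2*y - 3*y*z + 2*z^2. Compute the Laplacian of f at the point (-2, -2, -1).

-20

∂²f/∂x² = 12*y
∂²f/∂y² = 0
∂²f/∂z² = 4
∇²f = 12*y + 4
At (-2, -2, -1): -20.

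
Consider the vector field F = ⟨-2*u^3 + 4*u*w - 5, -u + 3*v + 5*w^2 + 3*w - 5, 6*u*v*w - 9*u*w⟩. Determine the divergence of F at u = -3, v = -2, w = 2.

∂F₁/∂u = -6*u^2 + 4*w
∂F₂/∂v = 3
∂F₃/∂w = 6*u*v - 9*u
∇·F = -6*u^2 + 6*u*v - 9*u + 4*w + 3
At (-3, -2, 2): 20.

20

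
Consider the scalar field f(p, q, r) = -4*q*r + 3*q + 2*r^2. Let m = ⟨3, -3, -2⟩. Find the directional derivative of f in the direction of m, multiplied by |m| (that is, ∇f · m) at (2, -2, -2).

∂f/∂p = 0
∂f/∂q = -4*r + 3
∂f/∂r = -4*q + 4*r
∇f at (2, -2, -2) = (0, 11, 0)
∇f · m = (0)(3) + (11)(-3) + (0)(-2) = -33

-33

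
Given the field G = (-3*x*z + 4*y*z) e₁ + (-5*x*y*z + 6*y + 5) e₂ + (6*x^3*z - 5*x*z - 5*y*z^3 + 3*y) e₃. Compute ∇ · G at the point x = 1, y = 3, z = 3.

-422

∂G₁/∂x = -3*z
∂G₂/∂y = -5*x*z + 6
∂G₃/∂z = 6*x^3 - 5*x - 15*y*z^2
∇·G = 6*x^3 - 5*x*z - 5*x - 15*y*z^2 - 3*z + 6
At (1, 3, 3): -422.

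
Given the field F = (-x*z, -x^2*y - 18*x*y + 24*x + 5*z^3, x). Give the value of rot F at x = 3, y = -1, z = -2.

(-60, -4, 48)

(∇×F)₁ = ∂F₃/∂y − ∂F₂/∂z = -15*z^2
(∇×F)₂ = ∂F₁/∂z − ∂F₃/∂x = -x - 1
(∇×F)₃ = ∂F₂/∂x − ∂F₁/∂y = -2*x*y - 18*y + 24
∇×F = (-15*z^2, -x - 1, -2*x*y - 18*y + 24)
At (3, -1, -2): (-60, -4, 48).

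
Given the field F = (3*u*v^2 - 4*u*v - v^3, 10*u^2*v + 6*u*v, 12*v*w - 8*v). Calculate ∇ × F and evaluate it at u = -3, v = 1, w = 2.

(∇×F)₁ = ∂F₃/∂v − ∂F₂/∂w = 12*w - 8
(∇×F)₂ = ∂F₁/∂w − ∂F₃/∂u = 0
(∇×F)₃ = ∂F₂/∂u − ∂F₁/∂v = 14*u*v + 4*u + 3*v^2 + 6*v
∇×F = (12*w - 8, 0, 14*u*v + 4*u + 3*v^2 + 6*v)
At (-3, 1, 2): (16, 0, -45).

(16, 0, -45)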